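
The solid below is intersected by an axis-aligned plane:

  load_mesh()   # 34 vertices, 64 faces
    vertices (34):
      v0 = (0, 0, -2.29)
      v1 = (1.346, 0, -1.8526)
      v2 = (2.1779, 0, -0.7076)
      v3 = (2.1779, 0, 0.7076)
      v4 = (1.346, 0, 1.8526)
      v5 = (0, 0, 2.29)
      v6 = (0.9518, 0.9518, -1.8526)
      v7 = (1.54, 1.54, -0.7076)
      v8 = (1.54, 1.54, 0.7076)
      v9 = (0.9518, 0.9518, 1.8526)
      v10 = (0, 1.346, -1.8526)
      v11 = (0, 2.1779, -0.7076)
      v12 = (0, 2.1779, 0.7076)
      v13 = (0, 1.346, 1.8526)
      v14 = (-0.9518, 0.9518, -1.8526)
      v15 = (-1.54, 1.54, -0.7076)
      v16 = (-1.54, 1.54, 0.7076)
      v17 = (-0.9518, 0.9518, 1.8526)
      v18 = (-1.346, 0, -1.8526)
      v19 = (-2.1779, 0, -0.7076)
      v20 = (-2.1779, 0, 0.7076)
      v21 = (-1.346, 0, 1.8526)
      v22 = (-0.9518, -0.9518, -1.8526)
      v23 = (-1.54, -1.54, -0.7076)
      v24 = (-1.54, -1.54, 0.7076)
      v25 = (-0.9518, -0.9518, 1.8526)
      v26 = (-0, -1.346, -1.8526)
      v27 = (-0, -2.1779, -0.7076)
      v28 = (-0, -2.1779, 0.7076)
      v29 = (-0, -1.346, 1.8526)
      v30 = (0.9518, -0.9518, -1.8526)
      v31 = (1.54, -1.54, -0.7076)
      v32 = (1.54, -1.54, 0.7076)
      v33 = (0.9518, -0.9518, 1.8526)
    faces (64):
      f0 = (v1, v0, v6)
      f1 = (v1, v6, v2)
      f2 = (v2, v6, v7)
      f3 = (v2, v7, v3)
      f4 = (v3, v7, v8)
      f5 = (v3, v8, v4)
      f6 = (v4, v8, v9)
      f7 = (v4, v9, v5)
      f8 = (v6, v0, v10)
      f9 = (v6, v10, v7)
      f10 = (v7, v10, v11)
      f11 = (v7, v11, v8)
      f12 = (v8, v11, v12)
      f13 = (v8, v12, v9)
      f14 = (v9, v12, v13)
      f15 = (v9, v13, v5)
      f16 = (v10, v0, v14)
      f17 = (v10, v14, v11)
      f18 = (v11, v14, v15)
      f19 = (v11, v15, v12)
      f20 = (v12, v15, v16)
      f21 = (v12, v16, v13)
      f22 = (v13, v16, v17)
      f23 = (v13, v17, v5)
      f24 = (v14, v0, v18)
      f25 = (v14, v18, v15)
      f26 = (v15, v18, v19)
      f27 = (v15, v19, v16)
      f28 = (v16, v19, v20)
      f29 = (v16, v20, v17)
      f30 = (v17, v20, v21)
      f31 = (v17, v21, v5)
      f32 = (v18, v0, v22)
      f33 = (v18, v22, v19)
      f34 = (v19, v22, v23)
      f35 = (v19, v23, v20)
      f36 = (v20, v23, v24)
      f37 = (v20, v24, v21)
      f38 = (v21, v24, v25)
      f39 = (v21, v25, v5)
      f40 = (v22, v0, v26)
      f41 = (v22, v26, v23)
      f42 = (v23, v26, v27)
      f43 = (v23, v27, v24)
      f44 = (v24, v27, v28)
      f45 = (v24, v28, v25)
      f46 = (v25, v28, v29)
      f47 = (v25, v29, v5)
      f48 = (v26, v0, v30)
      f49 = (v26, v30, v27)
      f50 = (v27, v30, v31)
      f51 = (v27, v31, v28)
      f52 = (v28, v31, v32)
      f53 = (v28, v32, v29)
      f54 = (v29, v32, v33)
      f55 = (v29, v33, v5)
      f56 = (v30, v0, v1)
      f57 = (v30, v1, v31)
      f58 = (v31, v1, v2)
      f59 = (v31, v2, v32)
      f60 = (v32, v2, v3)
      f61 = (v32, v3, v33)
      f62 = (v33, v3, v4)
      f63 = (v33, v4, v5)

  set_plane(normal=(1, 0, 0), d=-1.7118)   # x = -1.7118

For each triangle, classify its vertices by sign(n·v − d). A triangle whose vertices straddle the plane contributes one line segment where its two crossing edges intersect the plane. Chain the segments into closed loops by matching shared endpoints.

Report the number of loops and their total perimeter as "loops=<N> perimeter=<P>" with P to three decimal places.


Straddling triangles (10 of 64):
  (v15,v18,v19) [++-] → (-1.7118, 0, -1.34912)–(-1.7118, 1.12525, -0.7076)  len=1.2953
  (v15,v19,v16) [+-+] → (-1.7118, 1.12525, -0.7076)–(-1.7118, 1.12525, 0.326457)  len=1.0341
  (v16,v19,v20) [+--] → (-1.7118, 1.12525, 0.326457)–(-1.7118, 1.12525, 0.7076)  len=0.3811
  (v16,v20,v17) [+-+] → (-1.7118, 1.12525, 0.7076)–(-1.7118, 0.361825, 1.14287)  len=0.8788
  (v17,v20,v21) [+-+] → (-1.7118, 0.361825, 1.14287)–(-1.7118, 0, 1.34912)  len=0.4165
  (v18,v22,v19) [++-] → (-1.7118, -0.361825, -1.14287)–(-1.7118, 0, -1.34912)  len=0.4165
  (v19,v22,v23) [-++] → (-1.7118, -0.361825, -1.14287)–(-1.7118, -1.12525, -0.7076)  len=0.8788
  (v19,v23,v20) [-+-] → (-1.7118, -1.12525, -0.7076)–(-1.7118, -1.12525, -0.326457)  len=0.3811
  (v20,v23,v24) [-++] → (-1.7118, -1.12525, -0.326457)–(-1.7118, -1.12525, 0.7076)  len=1.0341
  (v20,v24,v21) [-++] → (-1.7118, -1.12525, 0.7076)–(-1.7118, 0, 1.34912)  len=1.2953

Chained into 1 loop(s):
  loop 1: 10 segments, perimeter = 8.0115
Total perimeter = 8.011

loops=1 perimeter=8.011


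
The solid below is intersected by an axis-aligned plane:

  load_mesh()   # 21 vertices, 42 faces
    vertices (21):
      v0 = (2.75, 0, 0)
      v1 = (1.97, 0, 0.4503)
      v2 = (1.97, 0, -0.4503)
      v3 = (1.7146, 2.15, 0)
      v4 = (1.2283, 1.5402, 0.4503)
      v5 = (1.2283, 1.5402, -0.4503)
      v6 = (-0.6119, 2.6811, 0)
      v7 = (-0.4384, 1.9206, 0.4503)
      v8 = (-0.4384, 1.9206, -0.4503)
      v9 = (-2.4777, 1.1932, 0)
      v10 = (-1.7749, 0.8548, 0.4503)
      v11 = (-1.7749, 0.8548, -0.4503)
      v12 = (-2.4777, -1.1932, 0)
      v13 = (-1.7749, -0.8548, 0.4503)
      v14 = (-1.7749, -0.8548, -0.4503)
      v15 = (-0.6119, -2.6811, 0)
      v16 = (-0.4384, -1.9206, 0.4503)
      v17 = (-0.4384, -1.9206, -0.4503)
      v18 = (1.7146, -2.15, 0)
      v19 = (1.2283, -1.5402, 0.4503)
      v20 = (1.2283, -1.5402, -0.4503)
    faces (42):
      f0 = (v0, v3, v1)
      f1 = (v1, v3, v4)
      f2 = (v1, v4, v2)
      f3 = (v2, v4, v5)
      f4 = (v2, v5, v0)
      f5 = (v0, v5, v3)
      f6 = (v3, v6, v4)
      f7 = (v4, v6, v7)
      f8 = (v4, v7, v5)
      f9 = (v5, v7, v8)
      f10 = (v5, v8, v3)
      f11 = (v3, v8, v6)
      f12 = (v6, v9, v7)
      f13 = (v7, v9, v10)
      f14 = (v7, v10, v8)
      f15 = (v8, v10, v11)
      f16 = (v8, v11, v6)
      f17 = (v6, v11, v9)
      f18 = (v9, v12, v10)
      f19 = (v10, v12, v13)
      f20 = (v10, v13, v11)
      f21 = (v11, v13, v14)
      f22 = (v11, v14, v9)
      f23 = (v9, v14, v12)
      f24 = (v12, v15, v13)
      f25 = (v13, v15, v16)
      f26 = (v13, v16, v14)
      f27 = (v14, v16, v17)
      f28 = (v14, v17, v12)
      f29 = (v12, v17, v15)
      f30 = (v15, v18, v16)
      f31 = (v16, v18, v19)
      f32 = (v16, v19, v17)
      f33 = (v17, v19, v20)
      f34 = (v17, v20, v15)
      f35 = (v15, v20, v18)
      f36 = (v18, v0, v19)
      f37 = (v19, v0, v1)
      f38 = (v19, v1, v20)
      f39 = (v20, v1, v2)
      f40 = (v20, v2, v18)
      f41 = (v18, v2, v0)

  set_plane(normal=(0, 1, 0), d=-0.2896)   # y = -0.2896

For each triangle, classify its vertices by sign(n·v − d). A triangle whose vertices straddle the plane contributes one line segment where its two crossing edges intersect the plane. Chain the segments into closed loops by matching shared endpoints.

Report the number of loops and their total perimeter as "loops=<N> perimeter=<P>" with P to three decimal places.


Straddling triangles (12 of 42):
  (v9,v12,v10) [+-+] → (-2.4777, -0.2896, 0)–(-2.16762, -0.2896, 0.198677)  len=0.3683
  (v10,v12,v13) [+--] → (-2.16762, -0.2896, 0.198677)–(-1.7749, -0.2896, 0.4503)  len=0.4664
  (v10,v13,v11) [+-+] → (-1.7749, -0.2896, 0.4503)–(-1.7749, -0.2896, 0.152558)  len=0.2977
  (v11,v13,v14) [+--] → (-1.7749, -0.2896, 0.152558)–(-1.7749, -0.2896, -0.4503)  len=0.6029
  (v11,v14,v9) [+-+] → (-1.7749, -0.2896, -0.4503)–(-1.96886, -0.2896, -0.326028)  len=0.2304
  (v9,v14,v12) [+--] → (-1.96886, -0.2896, -0.326028)–(-2.4777, -0.2896, 0)  len=0.6043
  (v18,v0,v19) [-+-] → (2.61053, -0.2896, 0)–(2.46388, -0.2896, 0.0846688)  len=0.1693
  (v19,v0,v1) [-++] → (2.46388, -0.2896, 0.0846688)–(1.83054, -0.2896, 0.4503)  len=0.7313
  (v19,v1,v20) [-+-] → (1.83054, -0.2896, 0.4503)–(1.83054, -0.2896, 0.280962)  len=0.1693
  (v20,v1,v2) [-++] → (1.83054, -0.2896, 0.280962)–(1.83054, -0.2896, -0.4503)  len=0.7313
  (v20,v2,v18) [-+-] → (1.83054, -0.2896, -0.4503)–(1.9356, -0.2896, -0.389646)  len=0.1213
  (v18,v2,v0) [-++] → (1.9356, -0.2896, -0.389646)–(2.61053, -0.2896, 0)  len=0.7793

Chained into 2 loop(s):
  loop 1: 6 segments, perimeter = 2.5700
  loop 2: 6 segments, perimeter = 2.7019
Total perimeter = 5.272

loops=2 perimeter=5.272


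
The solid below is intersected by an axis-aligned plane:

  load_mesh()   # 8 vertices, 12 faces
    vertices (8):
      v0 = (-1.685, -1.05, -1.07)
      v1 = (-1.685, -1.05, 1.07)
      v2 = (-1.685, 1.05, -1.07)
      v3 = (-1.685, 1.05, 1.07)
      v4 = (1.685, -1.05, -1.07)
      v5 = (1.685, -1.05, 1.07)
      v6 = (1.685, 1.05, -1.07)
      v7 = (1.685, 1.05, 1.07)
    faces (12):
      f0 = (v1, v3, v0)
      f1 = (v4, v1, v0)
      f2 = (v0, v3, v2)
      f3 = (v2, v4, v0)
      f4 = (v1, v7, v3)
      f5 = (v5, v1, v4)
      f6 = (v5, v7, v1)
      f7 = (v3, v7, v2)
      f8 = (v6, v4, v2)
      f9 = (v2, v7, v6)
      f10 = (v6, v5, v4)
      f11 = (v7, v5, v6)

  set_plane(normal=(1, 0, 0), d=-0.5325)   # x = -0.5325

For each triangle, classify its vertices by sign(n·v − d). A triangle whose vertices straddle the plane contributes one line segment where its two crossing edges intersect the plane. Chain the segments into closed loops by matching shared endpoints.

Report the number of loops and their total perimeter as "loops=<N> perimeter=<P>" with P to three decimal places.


Straddling triangles (8 of 12):
  (v4,v1,v0) [+--] → (-0.5325, -1.05, 0.338145)–(-0.5325, -1.05, -1.07)  len=1.4081
  (v2,v4,v0) [-+-] → (-0.5325, 0.331825, -1.07)–(-0.5325, -1.05, -1.07)  len=1.3818
  (v1,v7,v3) [-+-] → (-0.5325, -0.331825, 1.07)–(-0.5325, 1.05, 1.07)  len=1.3818
  (v5,v1,v4) [+-+] → (-0.5325, -1.05, 1.07)–(-0.5325, -1.05, 0.338145)  len=0.7319
  (v5,v7,v1) [++-] → (-0.5325, -0.331825, 1.07)–(-0.5325, -1.05, 1.07)  len=0.7182
  (v3,v7,v2) [-+-] → (-0.5325, 1.05, 1.07)–(-0.5325, 1.05, -0.338145)  len=1.4081
  (v6,v4,v2) [++-] → (-0.5325, 0.331825, -1.07)–(-0.5325, 1.05, -1.07)  len=0.7182
  (v2,v7,v6) [-++] → (-0.5325, 1.05, -0.338145)–(-0.5325, 1.05, -1.07)  len=0.7319

Chained into 1 loop(s):
  loop 1: 8 segments, perimeter = 8.4800
Total perimeter = 8.480

loops=1 perimeter=8.480


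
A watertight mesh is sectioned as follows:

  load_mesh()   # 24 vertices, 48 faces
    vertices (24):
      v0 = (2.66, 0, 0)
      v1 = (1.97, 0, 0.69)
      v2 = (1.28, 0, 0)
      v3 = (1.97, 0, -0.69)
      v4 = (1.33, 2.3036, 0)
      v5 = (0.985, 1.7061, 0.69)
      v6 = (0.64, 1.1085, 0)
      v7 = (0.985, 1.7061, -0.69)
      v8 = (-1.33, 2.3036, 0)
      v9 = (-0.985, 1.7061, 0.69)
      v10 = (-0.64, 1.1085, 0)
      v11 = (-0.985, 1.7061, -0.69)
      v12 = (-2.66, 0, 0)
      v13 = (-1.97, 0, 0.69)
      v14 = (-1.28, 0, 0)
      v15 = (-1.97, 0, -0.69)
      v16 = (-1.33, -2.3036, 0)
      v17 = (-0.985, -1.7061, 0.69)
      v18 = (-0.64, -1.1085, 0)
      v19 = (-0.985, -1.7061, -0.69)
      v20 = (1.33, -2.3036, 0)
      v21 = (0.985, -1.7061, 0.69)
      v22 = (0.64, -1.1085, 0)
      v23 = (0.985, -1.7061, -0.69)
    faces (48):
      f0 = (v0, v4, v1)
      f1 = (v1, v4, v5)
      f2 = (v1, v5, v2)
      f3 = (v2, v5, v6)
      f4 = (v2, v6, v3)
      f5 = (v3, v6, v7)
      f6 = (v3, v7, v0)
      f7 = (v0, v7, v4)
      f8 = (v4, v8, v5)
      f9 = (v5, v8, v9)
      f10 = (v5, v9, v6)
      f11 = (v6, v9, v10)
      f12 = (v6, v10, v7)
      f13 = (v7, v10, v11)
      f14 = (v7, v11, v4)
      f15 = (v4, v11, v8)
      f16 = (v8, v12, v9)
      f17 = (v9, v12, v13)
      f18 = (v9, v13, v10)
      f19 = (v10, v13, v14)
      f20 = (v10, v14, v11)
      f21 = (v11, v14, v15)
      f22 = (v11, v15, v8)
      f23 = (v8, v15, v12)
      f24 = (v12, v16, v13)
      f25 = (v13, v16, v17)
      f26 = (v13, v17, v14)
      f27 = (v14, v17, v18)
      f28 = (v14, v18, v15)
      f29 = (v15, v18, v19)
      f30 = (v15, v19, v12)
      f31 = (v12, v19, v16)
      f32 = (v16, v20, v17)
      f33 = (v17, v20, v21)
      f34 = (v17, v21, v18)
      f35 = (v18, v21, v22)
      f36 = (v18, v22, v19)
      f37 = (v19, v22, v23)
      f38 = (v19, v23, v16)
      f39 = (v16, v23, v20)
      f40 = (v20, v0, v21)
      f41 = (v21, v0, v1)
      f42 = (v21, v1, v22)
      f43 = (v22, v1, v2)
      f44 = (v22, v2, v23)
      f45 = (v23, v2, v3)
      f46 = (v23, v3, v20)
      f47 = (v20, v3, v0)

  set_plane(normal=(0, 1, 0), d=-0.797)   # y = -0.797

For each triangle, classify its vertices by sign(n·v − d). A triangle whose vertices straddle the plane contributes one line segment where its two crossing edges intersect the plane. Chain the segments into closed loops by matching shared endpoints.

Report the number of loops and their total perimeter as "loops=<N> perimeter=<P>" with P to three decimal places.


Straddling triangles (16 of 48):
  (v12,v16,v13) [+-+] → (-2.19985, -0.797, 0)–(-1.74857, -0.797, 0.451274)  len=0.6382
  (v13,v16,v17) [+--] → (-1.74857, -0.797, 0.451274)–(-1.50986, -0.797, 0.69)  len=0.3376
  (v13,v17,v14) [+-+] → (-1.50986, -0.797, 0.69)–(-1.14219, -0.797, 0.322332)  len=0.5200
  (v14,v17,v18) [+--] → (-1.14219, -0.797, 0.322332)–(-0.819847, -0.797, 0)  len=0.4559
  (v14,v18,v15) [+-+] → (-0.819847, -0.797, 0)–(-1.01374, -0.797, -0.193897)  len=0.2742
  (v15,v18,v19) [+--] → (-1.01374, -0.797, -0.193897)–(-1.50986, -0.797, -0.69)  len=0.7016
  (v15,v19,v12) [+-+] → (-1.50986, -0.797, -0.69)–(-1.87753, -0.797, -0.322332)  len=0.5200
  (v12,v19,v16) [+--] → (-1.87753, -0.797, -0.322332)–(-2.19985, -0.797, 0)  len=0.4558
  (v20,v0,v21) [-+-] → (2.19985, -0.797, 0)–(1.87753, -0.797, 0.322332)  len=0.4558
  (v21,v0,v1) [-++] → (1.87753, -0.797, 0.322332)–(1.50986, -0.797, 0.69)  len=0.5200
  (v21,v1,v22) [-+-] → (1.50986, -0.797, 0.69)–(1.01374, -0.797, 0.193897)  len=0.7016
  (v22,v1,v2) [-++] → (1.01374, -0.797, 0.193897)–(0.819847, -0.797, 0)  len=0.2742
  (v22,v2,v23) [-+-] → (0.819847, -0.797, 0)–(1.14219, -0.797, -0.322332)  len=0.4559
  (v23,v2,v3) [-++] → (1.14219, -0.797, -0.322332)–(1.50986, -0.797, -0.69)  len=0.5200
  (v23,v3,v20) [-+-] → (1.50986, -0.797, -0.69)–(1.74857, -0.797, -0.451274)  len=0.3376
  (v20,v3,v0) [-++] → (1.74857, -0.797, -0.451274)–(2.19985, -0.797, 0)  len=0.6382

Chained into 2 loop(s):
  loop 1: 8 segments, perimeter = 3.9032
  loop 2: 8 segments, perimeter = 3.9032
Total perimeter = 7.806

loops=2 perimeter=7.806


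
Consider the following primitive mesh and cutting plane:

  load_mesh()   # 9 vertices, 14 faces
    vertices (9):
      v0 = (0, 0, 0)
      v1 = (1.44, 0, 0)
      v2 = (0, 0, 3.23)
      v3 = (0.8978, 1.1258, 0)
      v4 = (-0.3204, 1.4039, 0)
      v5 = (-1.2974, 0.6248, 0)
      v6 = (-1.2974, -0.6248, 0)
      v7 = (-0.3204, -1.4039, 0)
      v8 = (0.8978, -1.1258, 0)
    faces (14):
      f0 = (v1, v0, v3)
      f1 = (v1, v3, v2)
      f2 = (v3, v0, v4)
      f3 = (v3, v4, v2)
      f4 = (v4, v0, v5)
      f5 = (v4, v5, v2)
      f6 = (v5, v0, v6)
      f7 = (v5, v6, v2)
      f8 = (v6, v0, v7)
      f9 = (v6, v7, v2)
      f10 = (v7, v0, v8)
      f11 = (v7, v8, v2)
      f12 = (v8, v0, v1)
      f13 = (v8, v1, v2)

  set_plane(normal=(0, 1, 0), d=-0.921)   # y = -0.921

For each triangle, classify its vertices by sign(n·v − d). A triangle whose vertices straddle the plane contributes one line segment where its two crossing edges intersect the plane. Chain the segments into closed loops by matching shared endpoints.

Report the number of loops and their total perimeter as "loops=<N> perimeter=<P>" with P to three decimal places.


Straddling triangles (6 of 14):
  (v6,v0,v7) [++-] → (-0.210192, -0.921, 0)–(-0.925962, -0.921, 0)  len=0.7158
  (v6,v7,v2) [+-+] → (-0.925962, -0.921, 0)–(-0.210192, -0.921, 1.11102)  len=1.3216
  (v7,v0,v8) [-+-] → (-0.210192, -0.921, 0)–(0.734477, -0.921, 0)  len=0.9447
  (v7,v8,v2) [--+] → (0.734477, -0.921, 0.587586)–(-0.210192, -0.921, 1.11102)  len=1.0800
  (v8,v0,v1) [-++] → (0.734477, -0.921, 0)–(0.996434, -0.921, 0)  len=0.2620
  (v8,v1,v2) [-++] → (0.996434, -0.921, 0)–(0.734477, -0.921, 0.587586)  len=0.6433

Chained into 1 loop(s):
  loop 1: 6 segments, perimeter = 4.9674
Total perimeter = 4.967

loops=1 perimeter=4.967


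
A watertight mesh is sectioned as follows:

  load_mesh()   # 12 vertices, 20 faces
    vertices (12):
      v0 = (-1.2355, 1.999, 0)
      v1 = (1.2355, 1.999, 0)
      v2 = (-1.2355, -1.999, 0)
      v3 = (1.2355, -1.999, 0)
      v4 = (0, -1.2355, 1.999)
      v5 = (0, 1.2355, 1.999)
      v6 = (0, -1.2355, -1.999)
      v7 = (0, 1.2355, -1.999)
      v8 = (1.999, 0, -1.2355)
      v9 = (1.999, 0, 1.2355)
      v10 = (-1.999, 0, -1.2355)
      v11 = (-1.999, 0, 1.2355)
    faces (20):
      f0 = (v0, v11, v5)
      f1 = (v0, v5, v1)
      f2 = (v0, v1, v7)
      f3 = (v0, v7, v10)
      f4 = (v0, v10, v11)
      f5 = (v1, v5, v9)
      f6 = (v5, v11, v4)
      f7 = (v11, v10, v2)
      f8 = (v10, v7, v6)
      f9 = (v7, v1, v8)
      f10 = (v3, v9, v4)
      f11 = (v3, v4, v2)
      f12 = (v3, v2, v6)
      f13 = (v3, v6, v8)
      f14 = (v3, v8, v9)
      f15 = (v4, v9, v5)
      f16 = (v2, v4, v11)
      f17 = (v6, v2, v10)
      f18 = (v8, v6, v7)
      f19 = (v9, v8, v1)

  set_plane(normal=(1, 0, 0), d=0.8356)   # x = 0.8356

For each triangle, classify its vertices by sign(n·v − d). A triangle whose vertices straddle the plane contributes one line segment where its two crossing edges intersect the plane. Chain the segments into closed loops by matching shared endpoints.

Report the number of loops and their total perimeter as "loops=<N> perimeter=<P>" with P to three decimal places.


loops=1 perimeter=11.489

Straddling triangles (10 of 20):
  (v0,v5,v1) [--+] → (0.8356, 1.75187, 0.647026)–(0.8356, 1.999, 0)  len=0.6926
  (v0,v1,v7) [-+-] → (0.8356, 1.999, 0)–(0.8356, 1.75187, -0.647026)  len=0.6926
  (v1,v5,v9) [+-+] → (0.8356, 1.75187, 0.647026)–(0.8356, 0.71905, 1.67985)  len=1.4606
  (v7,v1,v8) [-++] → (0.8356, 1.75187, -0.647026)–(0.8356, 0.71905, -1.67985)  len=1.4606
  (v3,v9,v4) [++-] → (0.8356, -0.71905, 1.67985)–(0.8356, -1.75187, 0.647026)  len=1.4606
  (v3,v4,v2) [+--] → (0.8356, -1.75187, 0.647026)–(0.8356, -1.999, 0)  len=0.6926
  (v3,v2,v6) [+--] → (0.8356, -1.999, 0)–(0.8356, -1.75187, -0.647026)  len=0.6926
  (v3,v6,v8) [+-+] → (0.8356, -1.75187, -0.647026)–(0.8356, -0.71905, -1.67985)  len=1.4606
  (v4,v9,v5) [-+-] → (0.8356, -0.71905, 1.67985)–(0.8356, 0.71905, 1.67985)  len=1.4381
  (v8,v6,v7) [+--] → (0.8356, -0.71905, -1.67985)–(0.8356, 0.71905, -1.67985)  len=1.4381

Chained into 1 loop(s):
  loop 1: 10 segments, perimeter = 11.4892
Total perimeter = 11.489


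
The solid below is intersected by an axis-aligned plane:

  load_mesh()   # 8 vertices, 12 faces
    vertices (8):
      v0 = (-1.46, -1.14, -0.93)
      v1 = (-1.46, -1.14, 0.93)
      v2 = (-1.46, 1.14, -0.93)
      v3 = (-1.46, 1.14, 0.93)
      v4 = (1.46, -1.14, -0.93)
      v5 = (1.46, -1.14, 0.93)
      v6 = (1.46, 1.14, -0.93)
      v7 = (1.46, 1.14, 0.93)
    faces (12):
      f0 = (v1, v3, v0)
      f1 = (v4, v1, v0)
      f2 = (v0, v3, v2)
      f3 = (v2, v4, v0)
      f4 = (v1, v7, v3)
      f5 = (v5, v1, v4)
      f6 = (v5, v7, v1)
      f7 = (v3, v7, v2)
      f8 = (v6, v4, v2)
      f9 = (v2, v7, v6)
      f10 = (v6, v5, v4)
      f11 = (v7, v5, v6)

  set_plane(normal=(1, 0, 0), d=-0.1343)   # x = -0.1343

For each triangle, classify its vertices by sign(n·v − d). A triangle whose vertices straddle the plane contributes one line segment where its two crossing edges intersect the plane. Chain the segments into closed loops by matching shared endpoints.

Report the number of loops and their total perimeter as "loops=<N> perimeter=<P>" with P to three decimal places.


Straddling triangles (8 of 12):
  (v4,v1,v0) [+--] → (-0.1343, -1.14, 0.0855473)–(-0.1343, -1.14, -0.93)  len=1.0155
  (v2,v4,v0) [-+-] → (-0.1343, 0.104864, -0.93)–(-0.1343, -1.14, -0.93)  len=1.2449
  (v1,v7,v3) [-+-] → (-0.1343, -0.104864, 0.93)–(-0.1343, 1.14, 0.93)  len=1.2449
  (v5,v1,v4) [+-+] → (-0.1343, -1.14, 0.93)–(-0.1343, -1.14, 0.0855473)  len=0.8445
  (v5,v7,v1) [++-] → (-0.1343, -0.104864, 0.93)–(-0.1343, -1.14, 0.93)  len=1.0351
  (v3,v7,v2) [-+-] → (-0.1343, 1.14, 0.93)–(-0.1343, 1.14, -0.0855473)  len=1.0155
  (v6,v4,v2) [++-] → (-0.1343, 0.104864, -0.93)–(-0.1343, 1.14, -0.93)  len=1.0351
  (v2,v7,v6) [-++] → (-0.1343, 1.14, -0.0855473)–(-0.1343, 1.14, -0.93)  len=0.8445

Chained into 1 loop(s):
  loop 1: 8 segments, perimeter = 8.2800
Total perimeter = 8.280

loops=1 perimeter=8.280


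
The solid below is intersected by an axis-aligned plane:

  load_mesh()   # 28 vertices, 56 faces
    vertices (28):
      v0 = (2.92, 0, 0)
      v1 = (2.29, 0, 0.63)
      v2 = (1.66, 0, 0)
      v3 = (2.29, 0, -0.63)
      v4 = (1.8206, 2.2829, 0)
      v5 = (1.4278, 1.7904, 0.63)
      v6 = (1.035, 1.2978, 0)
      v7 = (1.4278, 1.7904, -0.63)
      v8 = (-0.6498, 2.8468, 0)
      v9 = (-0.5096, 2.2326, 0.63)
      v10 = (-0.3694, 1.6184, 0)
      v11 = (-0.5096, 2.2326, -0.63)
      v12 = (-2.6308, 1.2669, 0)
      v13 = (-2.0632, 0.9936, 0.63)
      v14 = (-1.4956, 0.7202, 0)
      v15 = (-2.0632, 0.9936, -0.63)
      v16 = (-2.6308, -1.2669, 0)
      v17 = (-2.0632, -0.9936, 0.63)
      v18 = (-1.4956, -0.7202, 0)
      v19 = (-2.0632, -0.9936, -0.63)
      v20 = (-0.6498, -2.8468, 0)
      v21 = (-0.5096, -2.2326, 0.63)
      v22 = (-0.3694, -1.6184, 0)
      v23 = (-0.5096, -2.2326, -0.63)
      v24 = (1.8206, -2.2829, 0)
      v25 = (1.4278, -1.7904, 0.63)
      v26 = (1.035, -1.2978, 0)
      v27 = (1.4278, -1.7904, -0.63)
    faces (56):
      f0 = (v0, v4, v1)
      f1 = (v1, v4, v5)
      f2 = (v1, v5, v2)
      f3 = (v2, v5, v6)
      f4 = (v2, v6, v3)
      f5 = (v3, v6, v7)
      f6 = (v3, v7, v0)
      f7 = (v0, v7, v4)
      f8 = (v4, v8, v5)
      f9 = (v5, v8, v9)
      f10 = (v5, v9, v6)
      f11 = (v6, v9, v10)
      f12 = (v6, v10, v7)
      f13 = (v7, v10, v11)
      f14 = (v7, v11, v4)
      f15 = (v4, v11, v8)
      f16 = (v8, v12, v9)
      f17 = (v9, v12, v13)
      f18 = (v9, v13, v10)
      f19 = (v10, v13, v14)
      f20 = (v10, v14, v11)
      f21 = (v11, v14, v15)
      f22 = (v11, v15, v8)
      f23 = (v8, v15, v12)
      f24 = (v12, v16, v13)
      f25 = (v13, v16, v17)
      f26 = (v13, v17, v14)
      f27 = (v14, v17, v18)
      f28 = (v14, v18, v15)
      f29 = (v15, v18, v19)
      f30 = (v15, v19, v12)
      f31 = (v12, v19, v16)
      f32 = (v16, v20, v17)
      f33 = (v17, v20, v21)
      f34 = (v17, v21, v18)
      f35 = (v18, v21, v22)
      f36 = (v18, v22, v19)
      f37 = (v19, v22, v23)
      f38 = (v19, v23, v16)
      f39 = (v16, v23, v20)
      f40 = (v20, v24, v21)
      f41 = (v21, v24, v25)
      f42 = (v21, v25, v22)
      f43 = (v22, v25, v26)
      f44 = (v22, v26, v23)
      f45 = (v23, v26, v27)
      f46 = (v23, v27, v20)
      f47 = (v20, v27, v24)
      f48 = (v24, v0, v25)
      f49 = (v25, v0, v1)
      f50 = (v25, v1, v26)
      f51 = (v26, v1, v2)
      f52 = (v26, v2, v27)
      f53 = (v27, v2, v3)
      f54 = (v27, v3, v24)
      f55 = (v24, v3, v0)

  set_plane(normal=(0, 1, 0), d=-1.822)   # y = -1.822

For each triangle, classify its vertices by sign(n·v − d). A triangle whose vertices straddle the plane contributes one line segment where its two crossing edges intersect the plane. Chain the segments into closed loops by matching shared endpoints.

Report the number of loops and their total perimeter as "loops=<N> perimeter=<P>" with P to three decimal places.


Straddling triangles (16 of 56):
  (v16,v20,v17) [+-+] → (-1.93477, -1.822, 0)–(-1.4314, -1.822, 0.348383)  len=0.6122
  (v17,v20,v21) [+--] → (-1.4314, -1.822, 0.348383)–(-1.02446, -1.822, 0.63)  len=0.4949
  (v17,v21,v18) [+-+] → (-1.02446, -1.822, 0.63)–(-0.777288, -1.822, 0.458962)  len=0.3006
  (v18,v21,v22) [+-+] → (-0.777288, -1.822, 0.458962)–(-0.415875, -1.822, 0.208838)  len=0.4395
  (v19,v22,v23) [++-] → (-0.415875, -1.822, -0.208838)–(-1.02446, -1.822, -0.63)  len=0.7401
  (v19,v23,v16) [+-+] → (-1.02446, -1.822, -0.63)–(-1.4115, -1.822, -0.362134)  len=0.4707
  (v16,v23,v20) [+--] → (-1.4115, -1.822, -0.362134)–(-1.93477, -1.822, 0)  len=0.6364
  (v21,v24,v25) [--+] → (1.453, -1.822, 0.589578)–(1.28935, -1.822, 0.63)  len=0.1686
  (v21,v25,v22) [-++] → (1.28935, -1.822, 0.63)–(-0.415875, -1.822, 0.208838)  len=1.7565
  (v22,v26,v23) [++-] → (0.168848, -1.822, -0.35328)–(-0.415875, -1.822, -0.208838)  len=0.6023
  (v23,v26,v27) [-++] → (0.168848, -1.822, -0.35328)–(1.28935, -1.822, -0.63)  len=1.1542
  (v23,v27,v20) [-+-] → (1.28935, -1.822, -0.63)–(1.36565, -1.822, -0.611155)  len=0.0786
  (v20,v27,v24) [-+-] → (1.36565, -1.822, -0.611155)–(1.453, -1.822, -0.589578)  len=0.0900
  (v24,v0,v25) [-++] → (2.04256, -1.822, 0)–(1.453, -1.822, 0.589578)  len=0.8338
  (v27,v3,v24) [++-] → (1.91537, -1.822, -0.127192)–(1.453, -1.822, -0.589578)  len=0.6539
  (v24,v3,v0) [-++] → (1.91537, -1.822, -0.127192)–(2.04256, -1.822, 0)  len=0.1799

Chained into 1 loop(s):
  loop 1: 16 segments, perimeter = 9.2119
Total perimeter = 9.212

loops=1 perimeter=9.212


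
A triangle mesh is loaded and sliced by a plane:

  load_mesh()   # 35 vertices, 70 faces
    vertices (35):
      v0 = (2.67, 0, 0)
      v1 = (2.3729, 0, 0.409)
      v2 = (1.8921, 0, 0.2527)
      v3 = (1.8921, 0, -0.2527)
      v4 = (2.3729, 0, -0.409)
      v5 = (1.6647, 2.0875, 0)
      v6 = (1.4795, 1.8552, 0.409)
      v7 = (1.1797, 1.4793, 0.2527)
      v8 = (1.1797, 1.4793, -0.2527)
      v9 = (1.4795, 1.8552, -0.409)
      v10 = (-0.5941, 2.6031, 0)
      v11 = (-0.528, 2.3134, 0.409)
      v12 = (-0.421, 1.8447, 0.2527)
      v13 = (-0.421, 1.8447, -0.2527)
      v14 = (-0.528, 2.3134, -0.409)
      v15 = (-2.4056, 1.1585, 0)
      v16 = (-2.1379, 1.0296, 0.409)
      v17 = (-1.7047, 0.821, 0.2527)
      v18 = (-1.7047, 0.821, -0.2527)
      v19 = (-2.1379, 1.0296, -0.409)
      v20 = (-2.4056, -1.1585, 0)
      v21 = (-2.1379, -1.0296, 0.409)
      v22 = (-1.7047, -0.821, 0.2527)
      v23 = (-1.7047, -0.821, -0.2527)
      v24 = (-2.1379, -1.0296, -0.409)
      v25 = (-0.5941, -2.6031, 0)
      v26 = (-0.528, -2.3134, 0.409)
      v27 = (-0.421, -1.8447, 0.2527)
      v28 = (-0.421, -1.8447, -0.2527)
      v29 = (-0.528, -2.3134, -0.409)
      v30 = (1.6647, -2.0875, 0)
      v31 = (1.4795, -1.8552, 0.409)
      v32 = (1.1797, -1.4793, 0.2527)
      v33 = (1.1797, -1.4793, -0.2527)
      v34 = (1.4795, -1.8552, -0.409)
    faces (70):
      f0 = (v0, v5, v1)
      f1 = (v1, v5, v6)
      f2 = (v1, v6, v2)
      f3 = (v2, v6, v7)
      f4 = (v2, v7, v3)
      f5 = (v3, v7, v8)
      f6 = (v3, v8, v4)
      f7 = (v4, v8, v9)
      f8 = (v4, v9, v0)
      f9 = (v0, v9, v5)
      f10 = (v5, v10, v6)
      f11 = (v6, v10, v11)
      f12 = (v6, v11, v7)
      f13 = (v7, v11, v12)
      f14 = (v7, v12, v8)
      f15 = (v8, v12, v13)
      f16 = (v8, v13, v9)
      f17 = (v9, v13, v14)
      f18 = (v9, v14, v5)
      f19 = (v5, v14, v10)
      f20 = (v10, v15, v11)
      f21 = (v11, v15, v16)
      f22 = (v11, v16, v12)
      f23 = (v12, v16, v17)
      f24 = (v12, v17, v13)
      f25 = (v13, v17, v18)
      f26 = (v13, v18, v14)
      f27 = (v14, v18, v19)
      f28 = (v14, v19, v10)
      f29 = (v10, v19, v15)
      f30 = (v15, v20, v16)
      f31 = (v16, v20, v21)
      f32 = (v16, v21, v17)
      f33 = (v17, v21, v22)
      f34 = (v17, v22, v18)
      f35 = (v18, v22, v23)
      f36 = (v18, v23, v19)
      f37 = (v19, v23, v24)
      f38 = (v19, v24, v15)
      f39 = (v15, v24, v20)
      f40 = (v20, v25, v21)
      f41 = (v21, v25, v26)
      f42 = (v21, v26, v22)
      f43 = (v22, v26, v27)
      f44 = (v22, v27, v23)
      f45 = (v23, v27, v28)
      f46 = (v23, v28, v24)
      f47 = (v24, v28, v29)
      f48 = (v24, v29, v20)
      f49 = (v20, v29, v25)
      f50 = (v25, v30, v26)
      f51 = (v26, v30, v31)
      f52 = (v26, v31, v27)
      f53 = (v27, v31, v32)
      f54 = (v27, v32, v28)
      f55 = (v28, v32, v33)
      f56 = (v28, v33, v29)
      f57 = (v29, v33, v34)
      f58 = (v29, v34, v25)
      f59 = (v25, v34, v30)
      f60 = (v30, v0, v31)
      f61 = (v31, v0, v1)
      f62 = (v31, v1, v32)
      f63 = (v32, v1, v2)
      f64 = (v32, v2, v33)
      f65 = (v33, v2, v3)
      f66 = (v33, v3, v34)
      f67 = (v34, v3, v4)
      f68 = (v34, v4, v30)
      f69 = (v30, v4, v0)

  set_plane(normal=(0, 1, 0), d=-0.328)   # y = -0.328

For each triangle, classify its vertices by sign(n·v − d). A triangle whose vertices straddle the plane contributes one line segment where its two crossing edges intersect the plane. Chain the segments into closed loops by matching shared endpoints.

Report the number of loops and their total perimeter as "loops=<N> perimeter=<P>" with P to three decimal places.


Straddling triangles (20 of 70):
  (v15,v20,v16) [+-+] → (-2.4056, -0.328, 0)–(-2.30399, -0.328, 0.155237)  len=0.1855
  (v16,v20,v21) [+--] → (-2.30399, -0.328, 0.155237)–(-2.1379, -0.328, 0.409)  len=0.3033
  (v16,v21,v17) [+-+] → (-2.1379, -0.328, 0.409)–(-1.97367, -0.328, 0.349743)  len=0.1746
  (v17,v21,v22) [+--] → (-1.97367, -0.328, 0.349743)–(-1.7047, -0.328, 0.2527)  len=0.2859
  (v17,v22,v18) [+-+] → (-1.7047, -0.328, 0.2527)–(-1.7047, -0.328, 0.100957)  len=0.1517
  (v18,v22,v23) [+--] → (-1.7047, -0.328, 0.100957)–(-1.7047, -0.328, -0.2527)  len=0.3537
  (v18,v23,v19) [+-+] → (-1.7047, -0.328, -0.2527)–(-1.8201, -0.328, -0.294338)  len=0.1227
  (v19,v23,v24) [+--] → (-1.8201, -0.328, -0.294338)–(-2.1379, -0.328, -0.409)  len=0.3378
  (v19,v24,v15) [+-+] → (-2.1379, -0.328, -0.409)–(-2.22374, -0.328, -0.277857)  len=0.1567
  (v15,v24,v20) [+--] → (-2.22374, -0.328, -0.277857)–(-2.4056, -0.328, 0)  len=0.3321
  (v30,v0,v31) [-+-] → (2.51204, -0.328, 0)–(2.45952, -0.328, 0.0723113)  len=0.0894
  (v31,v0,v1) [-++] → (2.45952, -0.328, 0.0723113)–(2.21495, -0.328, 0.409)  len=0.4161
  (v31,v1,v32) [-+-] → (2.21495, -0.328, 0.409)–(2.10834, -0.328, 0.374344)  len=0.1121
  (v32,v1,v2) [-++] → (2.10834, -0.328, 0.374344)–(1.73414, -0.328, 0.2527)  len=0.3935
  (v32,v2,v33) [-+-] → (1.73414, -0.328, 0.2527)–(1.73414, -0.328, 0.140639)  len=0.1121
  (v33,v2,v3) [-++] → (1.73414, -0.328, 0.140639)–(1.73414, -0.328, -0.2527)  len=0.3933
  (v33,v3,v34) [-+-] → (1.73414, -0.328, -0.2527)–(1.81915, -0.328, -0.280334)  len=0.0894
  (v34,v3,v4) [-++] → (1.81915, -0.328, -0.280334)–(2.21495, -0.328, -0.409)  len=0.4162
  (v34,v4,v30) [-+-] → (2.21495, -0.328, -0.409)–(2.26162, -0.328, -0.344736)  len=0.0794
  (v30,v4,v0) [-++] → (2.26162, -0.328, -0.344736)–(2.51204, -0.328, 0)  len=0.4261

Chained into 2 loop(s):
  loop 1: 10 segments, perimeter = 2.4041
  loop 2: 10 segments, perimeter = 2.5276
Total perimeter = 4.932

loops=2 perimeter=4.932


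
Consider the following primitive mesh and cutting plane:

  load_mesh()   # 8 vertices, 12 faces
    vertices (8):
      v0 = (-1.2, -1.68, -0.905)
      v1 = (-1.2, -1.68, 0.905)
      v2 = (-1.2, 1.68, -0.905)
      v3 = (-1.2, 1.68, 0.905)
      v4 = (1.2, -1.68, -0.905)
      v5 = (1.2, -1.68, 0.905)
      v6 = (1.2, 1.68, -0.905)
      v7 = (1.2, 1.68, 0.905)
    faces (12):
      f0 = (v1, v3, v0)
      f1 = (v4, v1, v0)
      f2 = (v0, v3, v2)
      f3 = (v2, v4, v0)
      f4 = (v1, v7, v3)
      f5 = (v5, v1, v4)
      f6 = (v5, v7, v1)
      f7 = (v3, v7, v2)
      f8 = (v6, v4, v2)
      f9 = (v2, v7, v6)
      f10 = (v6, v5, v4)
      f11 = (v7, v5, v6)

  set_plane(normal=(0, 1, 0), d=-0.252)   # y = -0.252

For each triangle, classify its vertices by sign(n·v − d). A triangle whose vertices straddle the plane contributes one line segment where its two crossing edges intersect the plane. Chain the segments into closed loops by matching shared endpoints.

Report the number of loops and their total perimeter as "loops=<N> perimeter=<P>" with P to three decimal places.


Straddling triangles (8 of 12):
  (v1,v3,v0) [-+-] → (-1.2, -0.252, 0.905)–(-1.2, -0.252, -0.13575)  len=1.0407
  (v0,v3,v2) [-++] → (-1.2, -0.252, -0.13575)–(-1.2, -0.252, -0.905)  len=0.7692
  (v2,v4,v0) [+--] → (0.18, -0.252, -0.905)–(-1.2, -0.252, -0.905)  len=1.3800
  (v1,v7,v3) [-++] → (-0.18, -0.252, 0.905)–(-1.2, -0.252, 0.905)  len=1.0200
  (v5,v7,v1) [-+-] → (1.2, -0.252, 0.905)–(-0.18, -0.252, 0.905)  len=1.3800
  (v6,v4,v2) [+-+] → (1.2, -0.252, -0.905)–(0.18, -0.252, -0.905)  len=1.0200
  (v6,v5,v4) [+--] → (1.2, -0.252, 0.13575)–(1.2, -0.252, -0.905)  len=1.0407
  (v7,v5,v6) [+-+] → (1.2, -0.252, 0.905)–(1.2, -0.252, 0.13575)  len=0.7692

Chained into 1 loop(s):
  loop 1: 8 segments, perimeter = 8.4200
Total perimeter = 8.420

loops=1 perimeter=8.420


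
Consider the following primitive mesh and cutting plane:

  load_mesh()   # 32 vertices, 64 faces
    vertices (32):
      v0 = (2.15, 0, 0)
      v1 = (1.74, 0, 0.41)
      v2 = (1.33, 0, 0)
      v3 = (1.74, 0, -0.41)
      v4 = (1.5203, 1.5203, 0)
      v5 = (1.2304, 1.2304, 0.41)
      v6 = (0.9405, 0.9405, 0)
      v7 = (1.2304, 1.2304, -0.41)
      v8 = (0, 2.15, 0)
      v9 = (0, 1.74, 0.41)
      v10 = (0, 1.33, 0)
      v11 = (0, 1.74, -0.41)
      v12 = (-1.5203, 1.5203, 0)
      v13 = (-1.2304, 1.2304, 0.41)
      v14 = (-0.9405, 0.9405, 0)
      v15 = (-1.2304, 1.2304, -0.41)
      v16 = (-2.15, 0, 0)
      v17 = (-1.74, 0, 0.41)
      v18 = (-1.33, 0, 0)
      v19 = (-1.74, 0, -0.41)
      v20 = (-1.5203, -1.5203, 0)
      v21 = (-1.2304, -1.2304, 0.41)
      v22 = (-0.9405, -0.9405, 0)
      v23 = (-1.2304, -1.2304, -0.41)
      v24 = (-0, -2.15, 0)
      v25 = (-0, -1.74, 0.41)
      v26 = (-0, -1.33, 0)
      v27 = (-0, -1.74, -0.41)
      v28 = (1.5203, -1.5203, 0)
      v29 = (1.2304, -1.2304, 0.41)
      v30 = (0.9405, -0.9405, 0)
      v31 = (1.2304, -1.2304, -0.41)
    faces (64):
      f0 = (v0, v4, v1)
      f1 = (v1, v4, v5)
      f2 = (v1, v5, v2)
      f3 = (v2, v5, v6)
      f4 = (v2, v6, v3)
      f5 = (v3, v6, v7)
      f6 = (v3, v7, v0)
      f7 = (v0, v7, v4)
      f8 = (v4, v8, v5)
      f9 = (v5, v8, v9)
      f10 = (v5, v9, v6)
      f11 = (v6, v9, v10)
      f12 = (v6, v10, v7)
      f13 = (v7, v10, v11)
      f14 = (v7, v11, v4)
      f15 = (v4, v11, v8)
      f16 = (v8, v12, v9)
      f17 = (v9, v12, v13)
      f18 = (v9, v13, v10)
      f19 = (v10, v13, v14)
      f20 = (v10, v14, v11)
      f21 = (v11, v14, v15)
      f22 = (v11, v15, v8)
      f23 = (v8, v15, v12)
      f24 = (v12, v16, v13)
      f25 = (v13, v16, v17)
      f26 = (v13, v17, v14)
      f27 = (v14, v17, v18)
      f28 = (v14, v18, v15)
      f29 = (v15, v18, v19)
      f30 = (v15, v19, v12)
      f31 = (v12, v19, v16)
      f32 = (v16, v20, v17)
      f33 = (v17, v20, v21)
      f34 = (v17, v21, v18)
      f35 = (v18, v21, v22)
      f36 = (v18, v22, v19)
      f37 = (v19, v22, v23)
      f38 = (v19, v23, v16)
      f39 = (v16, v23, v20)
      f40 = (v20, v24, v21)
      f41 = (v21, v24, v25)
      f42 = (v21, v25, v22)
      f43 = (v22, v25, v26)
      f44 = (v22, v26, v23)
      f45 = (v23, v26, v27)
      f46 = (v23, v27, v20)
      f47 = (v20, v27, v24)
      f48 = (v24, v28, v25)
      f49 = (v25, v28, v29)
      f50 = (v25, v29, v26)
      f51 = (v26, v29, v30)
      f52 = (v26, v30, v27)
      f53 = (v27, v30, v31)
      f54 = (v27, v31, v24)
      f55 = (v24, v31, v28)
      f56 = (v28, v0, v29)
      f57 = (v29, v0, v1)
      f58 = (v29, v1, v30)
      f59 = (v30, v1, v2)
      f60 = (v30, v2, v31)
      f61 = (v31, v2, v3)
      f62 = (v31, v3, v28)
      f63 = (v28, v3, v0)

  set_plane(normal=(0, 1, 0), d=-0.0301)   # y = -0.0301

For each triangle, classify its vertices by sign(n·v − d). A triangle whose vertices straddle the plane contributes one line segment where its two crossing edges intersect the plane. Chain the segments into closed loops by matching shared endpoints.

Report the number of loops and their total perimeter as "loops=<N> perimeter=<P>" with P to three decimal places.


Straddling triangles (16 of 64):
  (v16,v20,v17) [+-+] → (-2.13753, -0.0301, 0)–(-1.73565, -0.0301, 0.401883)  len=0.5683
  (v17,v20,v21) [+--] → (-1.73565, -0.0301, 0.401883)–(-1.72753, -0.0301, 0.41)  len=0.0115
  (v17,v21,v18) [+-+] → (-1.72753, -0.0301, 0.41)–(-1.32756, -0.0301, 0.0100301)  len=0.5656
  (v18,v21,v22) [+--] → (-1.32756, -0.0301, 0.0100301)–(-1.31753, -0.0301, 0)  len=0.0142
  (v18,v22,v19) [+-+] → (-1.31753, -0.0301, 0)–(-1.71441, -0.0301, -0.396878)  len=0.5613
  (v19,v22,v23) [+--] → (-1.71441, -0.0301, -0.396878)–(-1.72753, -0.0301, -0.41)  len=0.0186
  (v19,v23,v16) [+-+] → (-1.72753, -0.0301, -0.41)–(-2.1275, -0.0301, -0.0100301)  len=0.5656
  (v16,v23,v20) [+--] → (-2.1275, -0.0301, -0.0100301)–(-2.13753, -0.0301, 0)  len=0.0142
  (v28,v0,v29) [-+-] → (2.13753, -0.0301, 0)–(2.1275, -0.0301, 0.0100301)  len=0.0142
  (v29,v0,v1) [-++] → (2.1275, -0.0301, 0.0100301)–(1.72753, -0.0301, 0.41)  len=0.5656
  (v29,v1,v30) [-+-] → (1.72753, -0.0301, 0.41)–(1.71441, -0.0301, 0.396878)  len=0.0186
  (v30,v1,v2) [-++] → (1.71441, -0.0301, 0.396878)–(1.31753, -0.0301, 0)  len=0.5613
  (v30,v2,v31) [-+-] → (1.31753, -0.0301, 0)–(1.32756, -0.0301, -0.0100301)  len=0.0142
  (v31,v2,v3) [-++] → (1.32756, -0.0301, -0.0100301)–(1.72753, -0.0301, -0.41)  len=0.5656
  (v31,v3,v28) [-+-] → (1.72753, -0.0301, -0.41)–(1.73565, -0.0301, -0.401883)  len=0.0115
  (v28,v3,v0) [-++] → (1.73565, -0.0301, -0.401883)–(2.13753, -0.0301, 0)  len=0.5683

Chained into 2 loop(s):
  loop 1: 8 segments, perimeter = 2.3193
  loop 2: 8 segments, perimeter = 2.3193
Total perimeter = 4.639

loops=2 perimeter=4.639


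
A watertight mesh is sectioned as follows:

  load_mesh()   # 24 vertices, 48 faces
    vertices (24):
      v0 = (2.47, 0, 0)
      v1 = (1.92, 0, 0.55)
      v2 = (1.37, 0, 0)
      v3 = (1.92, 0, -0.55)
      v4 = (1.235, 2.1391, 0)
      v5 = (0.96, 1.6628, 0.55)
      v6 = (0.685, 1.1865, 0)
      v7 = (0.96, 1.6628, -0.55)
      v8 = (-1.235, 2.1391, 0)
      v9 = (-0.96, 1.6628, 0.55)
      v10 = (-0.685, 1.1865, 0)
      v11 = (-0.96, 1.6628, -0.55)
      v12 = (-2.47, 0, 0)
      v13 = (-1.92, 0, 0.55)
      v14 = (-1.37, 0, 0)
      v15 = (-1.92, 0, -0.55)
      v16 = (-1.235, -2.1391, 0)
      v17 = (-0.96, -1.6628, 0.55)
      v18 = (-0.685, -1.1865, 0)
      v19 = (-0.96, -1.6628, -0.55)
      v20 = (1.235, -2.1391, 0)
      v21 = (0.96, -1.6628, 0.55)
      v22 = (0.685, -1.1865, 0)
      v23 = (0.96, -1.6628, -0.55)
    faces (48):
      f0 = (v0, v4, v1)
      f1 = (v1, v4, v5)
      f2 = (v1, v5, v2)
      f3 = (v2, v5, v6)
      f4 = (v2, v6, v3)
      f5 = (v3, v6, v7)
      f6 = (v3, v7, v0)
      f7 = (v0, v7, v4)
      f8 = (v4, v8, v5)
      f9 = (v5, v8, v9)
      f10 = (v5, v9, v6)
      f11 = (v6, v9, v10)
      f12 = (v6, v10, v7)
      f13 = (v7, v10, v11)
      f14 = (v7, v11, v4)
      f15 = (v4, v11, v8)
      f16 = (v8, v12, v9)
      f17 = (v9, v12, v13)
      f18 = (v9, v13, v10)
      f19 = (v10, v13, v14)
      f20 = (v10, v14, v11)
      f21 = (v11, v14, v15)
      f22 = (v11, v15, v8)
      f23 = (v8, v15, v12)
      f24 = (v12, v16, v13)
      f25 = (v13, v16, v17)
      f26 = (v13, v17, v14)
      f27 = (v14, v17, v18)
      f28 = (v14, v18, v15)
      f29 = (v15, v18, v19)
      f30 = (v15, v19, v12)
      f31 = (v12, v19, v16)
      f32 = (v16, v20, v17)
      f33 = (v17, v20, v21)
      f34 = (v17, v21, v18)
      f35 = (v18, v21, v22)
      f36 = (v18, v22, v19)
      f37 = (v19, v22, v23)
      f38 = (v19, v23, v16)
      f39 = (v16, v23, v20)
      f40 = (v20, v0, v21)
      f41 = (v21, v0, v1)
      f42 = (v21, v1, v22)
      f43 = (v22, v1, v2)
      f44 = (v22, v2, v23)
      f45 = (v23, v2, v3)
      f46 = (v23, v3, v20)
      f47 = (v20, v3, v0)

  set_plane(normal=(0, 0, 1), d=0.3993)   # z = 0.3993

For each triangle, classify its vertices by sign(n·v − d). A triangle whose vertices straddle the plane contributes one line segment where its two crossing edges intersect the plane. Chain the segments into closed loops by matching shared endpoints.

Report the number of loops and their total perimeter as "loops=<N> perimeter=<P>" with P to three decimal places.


Straddling triangles (24 of 48):
  (v0,v4,v1) [--+] → (1.73231, 0.586113, 0.3993)–(2.0707, 0, 0.3993)  len=0.6768
  (v1,v4,v5) [+-+] → (1.73231, 0.586113, 0.3993)–(1.03535, 1.79331, 0.3993)  len=1.3939
  (v1,v5,v2) [++-] → (1.07234, 1.20719, 0.3993)–(1.7693, 0, 0.3993)  len=1.3939
  (v2,v5,v6) [-+-] → (1.07234, 1.20719, 0.3993)–(0.88465, 1.53229, 0.3993)  len=0.3754
  (v4,v8,v5) [--+] → (0.35857, 1.79331, 0.3993)–(1.03535, 1.79331, 0.3993)  len=0.6768
  (v5,v8,v9) [+-+] → (0.35857, 1.79331, 0.3993)–(-1.03535, 1.79331, 0.3993)  len=1.3939
  (v5,v9,v6) [++-] → (-0.50927, 1.53229, 0.3993)–(0.88465, 1.53229, 0.3993)  len=1.3939
  (v6,v9,v10) [-+-] → (-0.50927, 1.53229, 0.3993)–(-0.88465, 1.53229, 0.3993)  len=0.3754
  (v8,v12,v9) [--+] → (-1.37374, 1.20719, 0.3993)–(-1.03535, 1.79331, 0.3993)  len=0.6768
  (v9,v12,v13) [+-+] → (-1.37374, 1.20719, 0.3993)–(-2.0707, 0, 0.3993)  len=1.3939
  (v9,v13,v10) [++-] → (-1.58161, 0.325101, 0.3993)–(-0.88465, 1.53229, 0.3993)  len=1.3939
  (v10,v13,v14) [-+-] → (-1.58161, 0.325101, 0.3993)–(-1.7693, 0, 0.3993)  len=0.3754
  (v12,v16,v13) [--+] → (-1.73231, -0.586113, 0.3993)–(-2.0707, 0, 0.3993)  len=0.6768
  (v13,v16,v17) [+-+] → (-1.73231, -0.586113, 0.3993)–(-1.03535, -1.79331, 0.3993)  len=1.3939
  (v13,v17,v14) [++-] → (-1.07234, -1.20719, 0.3993)–(-1.7693, 0, 0.3993)  len=1.3939
  (v14,v17,v18) [-+-] → (-1.07234, -1.20719, 0.3993)–(-0.88465, -1.53229, 0.3993)  len=0.3754
  (v16,v20,v17) [--+] → (-0.35857, -1.79331, 0.3993)–(-1.03535, -1.79331, 0.3993)  len=0.6768
  (v17,v20,v21) [+-+] → (-0.35857, -1.79331, 0.3993)–(1.03535, -1.79331, 0.3993)  len=1.3939
  (v17,v21,v18) [++-] → (0.50927, -1.53229, 0.3993)–(-0.88465, -1.53229, 0.3993)  len=1.3939
  (v18,v21,v22) [-+-] → (0.50927, -1.53229, 0.3993)–(0.88465, -1.53229, 0.3993)  len=0.3754
  (v20,v0,v21) [--+] → (1.37374, -1.20719, 0.3993)–(1.03535, -1.79331, 0.3993)  len=0.6768
  (v21,v0,v1) [+-+] → (1.37374, -1.20719, 0.3993)–(2.0707, 0, 0.3993)  len=1.3939
  (v21,v1,v22) [++-] → (1.58161, -0.325101, 0.3993)–(0.88465, -1.53229, 0.3993)  len=1.3939
  (v22,v1,v2) [-+-] → (1.58161, -0.325101, 0.3993)–(1.7693, 0, 0.3993)  len=0.3754

Chained into 2 loop(s):
  loop 1: 12 segments, perimeter = 12.4243
  loop 2: 12 segments, perimeter = 10.6159
Total perimeter = 23.040

loops=2 perimeter=23.040
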